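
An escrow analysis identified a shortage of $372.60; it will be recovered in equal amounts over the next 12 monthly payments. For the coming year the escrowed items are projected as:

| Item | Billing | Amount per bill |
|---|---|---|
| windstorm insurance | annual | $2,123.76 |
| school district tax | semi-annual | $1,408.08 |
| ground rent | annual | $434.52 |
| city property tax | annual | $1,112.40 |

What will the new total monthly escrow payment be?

$571.62

Windstorm insurance: $2,123.76/yr
School district tax: $1,408.08 × 2 = $2,816.16/yr
Ground rent: $434.52/yr
City property tax: $1,112.40/yr
Combined annual = $2,123.76 + $2,816.16 + $434.52 + $1,112.40 = $6,486.84
Per month = $6,486.84 / 12 = $540.57
Monthly shortage recovery: $372.60 / 12 = $31.05
New monthly escrow = $540.57 + $31.05 = $571.62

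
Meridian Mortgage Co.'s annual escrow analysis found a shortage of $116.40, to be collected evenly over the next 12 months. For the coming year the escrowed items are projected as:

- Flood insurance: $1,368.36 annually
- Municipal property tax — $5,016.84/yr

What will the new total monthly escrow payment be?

Flood insurance = $1,368.36
Municipal property tax = $5,016.84
Yearly total = $6,385.20
Base monthly escrow = $6,385.20 ÷ 12 = $532.10
Monthly shortage recovery: $116.40 / 12 = $9.70
Adjusted monthly = $532.10 + $9.70 = $541.80

$541.80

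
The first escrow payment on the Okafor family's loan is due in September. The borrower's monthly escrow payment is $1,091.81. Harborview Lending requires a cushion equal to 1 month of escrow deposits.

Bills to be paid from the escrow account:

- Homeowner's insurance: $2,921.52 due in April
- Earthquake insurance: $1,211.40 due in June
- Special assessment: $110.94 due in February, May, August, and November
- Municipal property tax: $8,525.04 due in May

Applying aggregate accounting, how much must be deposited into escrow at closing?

Cushion = 1 × $1,091.81 = $1,091.81
Trial balance (start $0, +$1,091.81 each month, − disbursements):
  Sep: +$1,091.81 → $1,091.81
  Oct: +$1,091.81 → $2,183.62
  Nov: +$1,091.81 − $110.94 → $3,164.49
  Dec: +$1,091.81 → $4,256.30
  Jan: +$1,091.81 → $5,348.11
  Feb: +$1,091.81 − $110.94 → $6,328.98
  Mar: +$1,091.81 → $7,420.79
  Apr: +$1,091.81 − $2,921.52 → $5,591.08
  May: +$1,091.81 − $8,635.98 → -$1,953.09
  Jun: +$1,091.81 − $1,211.40 → -$2,072.68
  Jul: +$1,091.81 → -$980.87
  Aug: +$1,091.81 − $110.94 → $0.00
Lowest trial balance = -$2,072.68 (Jun)
Initial deposit = cushion − low point = $1,091.81 − (-$2,072.68) = $3,164.49

$3,164.49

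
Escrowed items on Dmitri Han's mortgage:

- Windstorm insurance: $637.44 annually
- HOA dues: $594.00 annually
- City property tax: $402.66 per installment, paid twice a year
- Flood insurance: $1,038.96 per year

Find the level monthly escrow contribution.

$256.31

Windstorm insurance: $637.44 annually
HOA dues: $594.00 annually
City property tax: $402.66 × 2 = $805.32 annually
Flood insurance: $1,038.96 annually
Combined annual = $637.44 + $594.00 + $805.32 + $1,038.96 = $3,075.72
Monthly escrow = $3,075.72 ÷ 12 = $256.31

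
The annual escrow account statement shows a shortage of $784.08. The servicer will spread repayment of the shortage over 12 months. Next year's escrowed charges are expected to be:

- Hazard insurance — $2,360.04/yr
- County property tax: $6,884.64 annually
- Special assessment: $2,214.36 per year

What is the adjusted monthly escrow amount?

$1,020.26

Hazard insurance = $2,360.04 per year
County property tax = $6,884.64 per year
Special assessment = $2,214.36 per year
Combined annual = $2,360.04 + $6,884.64 + $2,214.36 = $11,459.04
Per month = $11,459.04 / 12 = $954.92
Shortage per month = $784.08 ÷ 12 = $65.34
Adjusted monthly = $954.92 + $65.34 = $1,020.26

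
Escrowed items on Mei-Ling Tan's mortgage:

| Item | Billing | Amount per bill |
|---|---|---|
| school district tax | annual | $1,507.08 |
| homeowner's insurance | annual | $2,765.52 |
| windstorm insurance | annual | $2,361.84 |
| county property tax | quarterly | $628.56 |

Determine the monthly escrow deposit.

$762.39

School district tax — $1,507.08 annually
Homeowner's insurance — $2,765.52 annually
Windstorm insurance — $2,361.84 annually
County property tax — $628.56 × 4 = $2,514.24 annually
Yearly total = $1,507.08 + $2,765.52 + $2,361.84 + $2,514.24 = $9,148.68
Monthly = $9,148.68 / 12 = $762.39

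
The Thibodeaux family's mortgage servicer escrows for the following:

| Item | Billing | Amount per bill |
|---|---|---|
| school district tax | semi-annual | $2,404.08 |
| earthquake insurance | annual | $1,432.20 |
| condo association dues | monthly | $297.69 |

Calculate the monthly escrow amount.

School district tax: $2,404.08 × 2 = $4,808.16 per year
Earthquake insurance: $1,432.20 per year
Condo association dues: $297.69 × 12 = $3,572.28 per year
Combined annual = $4,808.16 + $1,432.20 + $3,572.28 = $9,812.64
Monthly = $9,812.64 ÷ 12 = $817.72

$817.72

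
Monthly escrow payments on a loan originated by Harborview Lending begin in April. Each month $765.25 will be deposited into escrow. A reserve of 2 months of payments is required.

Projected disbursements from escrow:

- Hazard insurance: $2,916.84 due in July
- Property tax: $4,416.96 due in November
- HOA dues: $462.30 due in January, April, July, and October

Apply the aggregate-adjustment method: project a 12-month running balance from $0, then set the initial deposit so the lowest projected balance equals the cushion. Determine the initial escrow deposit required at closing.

$4,129.20

Cushion = 2 × $765.25 = $1,530.50
Trial balance (start $0, +$765.25 each month, − disbursements):
  Apr: +$765.25 − $462.30 → $302.95
  May: +$765.25 → $1,068.20
  Jun: +$765.25 → $1,833.45
  Jul: +$765.25 − $3,379.14 → -$780.44
  Aug: +$765.25 → -$15.19
  Sep: +$765.25 → $750.06
  Oct: +$765.25 − $462.30 → $1,053.01
  Nov: +$765.25 − $4,416.96 → -$2,598.70
  Dec: +$765.25 → -$1,833.45
  Jan: +$765.25 − $462.30 → -$1,530.50
  Feb: +$765.25 → -$765.25
  Mar: +$765.25 → $0.00
Lowest trial balance = -$2,598.70 (Nov)
Initial deposit = cushion − low point = $1,530.50 − (-$2,598.70) = $4,129.20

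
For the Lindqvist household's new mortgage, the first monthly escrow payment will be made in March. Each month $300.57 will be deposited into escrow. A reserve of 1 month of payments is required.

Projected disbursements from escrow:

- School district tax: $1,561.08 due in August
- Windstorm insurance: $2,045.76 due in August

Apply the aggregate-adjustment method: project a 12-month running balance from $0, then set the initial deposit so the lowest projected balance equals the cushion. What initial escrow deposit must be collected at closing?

Cushion = 1 × $300.57 = $300.57
Trial balance (start $0, +$300.57 each month, − disbursements):
  Mar: +$300.57 → $300.57
  Apr: +$300.57 → $601.14
  May: +$300.57 → $901.71
  Jun: +$300.57 → $1,202.28
  Jul: +$300.57 → $1,502.85
  Aug: +$300.57 − $3,606.84 → -$1,803.42
  Sep: +$300.57 → -$1,502.85
  Oct: +$300.57 → -$1,202.28
  Nov: +$300.57 → -$901.71
  Dec: +$300.57 → -$601.14
  Jan: +$300.57 → -$300.57
  Feb: +$300.57 → $0.00
Lowest trial balance = -$1,803.42 (Aug)
Initial deposit = cushion − low point = $300.57 − (-$1,803.42) = $2,103.99

$2,103.99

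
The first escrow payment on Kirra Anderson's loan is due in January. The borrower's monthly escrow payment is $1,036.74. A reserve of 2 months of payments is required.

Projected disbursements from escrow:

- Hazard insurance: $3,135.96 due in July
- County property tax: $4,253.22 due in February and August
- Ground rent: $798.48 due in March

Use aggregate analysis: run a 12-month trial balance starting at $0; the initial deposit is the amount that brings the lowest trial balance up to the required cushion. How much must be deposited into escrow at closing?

Cushion = 2 × $1,036.74 = $2,073.48
Trial balance (start $0, +$1,036.74 each month, − disbursements):
  Jan: +$1,036.74 → $1,036.74
  Feb: +$1,036.74 − $4,253.22 → -$2,179.74
  Mar: +$1,036.74 − $798.48 → -$1,941.48
  Apr: +$1,036.74 → -$904.74
  May: +$1,036.74 → $132.00
  Jun: +$1,036.74 → $1,168.74
  Jul: +$1,036.74 − $3,135.96 → -$930.48
  Aug: +$1,036.74 − $4,253.22 → -$4,146.96
  Sep: +$1,036.74 → -$3,110.22
  Oct: +$1,036.74 → -$2,073.48
  Nov: +$1,036.74 → -$1,036.74
  Dec: +$1,036.74 → $0.00
Lowest trial balance = -$4,146.96 (Aug)
Initial deposit = cushion − low point = $2,073.48 − (-$4,146.96) = $6,220.44

$6,220.44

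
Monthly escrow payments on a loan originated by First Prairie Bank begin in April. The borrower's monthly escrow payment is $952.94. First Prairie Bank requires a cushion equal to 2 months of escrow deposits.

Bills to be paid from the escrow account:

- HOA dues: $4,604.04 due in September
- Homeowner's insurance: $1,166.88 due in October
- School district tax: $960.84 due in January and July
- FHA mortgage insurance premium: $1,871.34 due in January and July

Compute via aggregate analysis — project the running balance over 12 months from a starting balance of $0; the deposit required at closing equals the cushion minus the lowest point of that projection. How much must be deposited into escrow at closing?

Cushion = 2 × $952.94 = $1,905.88
Trial balance (start $0, +$952.94 each month, − disbursements):
  Apr: +$952.94 → $952.94
  May: +$952.94 → $1,905.88
  Jun: +$952.94 → $2,858.82
  Jul: +$952.94 − $2,832.18 → $979.58
  Aug: +$952.94 → $1,932.52
  Sep: +$952.94 − $4,604.04 → -$1,718.58
  Oct: +$952.94 − $1,166.88 → -$1,932.52
  Nov: +$952.94 → -$979.58
  Dec: +$952.94 → -$26.64
  Jan: +$952.94 − $2,832.18 → -$1,905.88
  Feb: +$952.94 → -$952.94
  Mar: +$952.94 → $0.00
Lowest trial balance = -$1,932.52 (Oct)
Initial deposit = cushion − low point = $1,905.88 − (-$1,932.52) = $3,838.40

$3,838.40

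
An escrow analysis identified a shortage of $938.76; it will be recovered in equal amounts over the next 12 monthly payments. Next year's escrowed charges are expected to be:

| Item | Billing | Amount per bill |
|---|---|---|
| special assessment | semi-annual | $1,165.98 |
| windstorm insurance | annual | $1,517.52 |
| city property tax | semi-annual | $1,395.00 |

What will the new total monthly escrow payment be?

$631.52

Special assessment = $1,165.98 × 2 = $2,331.96
Windstorm insurance = $1,517.52
City property tax = $1,395.00 × 2 = $2,790.00
Yearly total = $2,331.96 + $1,517.52 + $2,790.00 = $6,639.48
Per month = $6,639.48 / 12 = $553.29
Shortage spread = $938.76 / 12 = $78.23/mo
New monthly escrow = $553.29 + $78.23 = $631.52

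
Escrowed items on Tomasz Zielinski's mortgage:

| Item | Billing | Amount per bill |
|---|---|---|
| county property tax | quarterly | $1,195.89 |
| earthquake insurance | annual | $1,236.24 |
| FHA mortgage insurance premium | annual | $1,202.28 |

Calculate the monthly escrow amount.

$601.84

County property tax = $1,195.89 × 4 = $4,783.56 per year
Earthquake insurance = $1,236.24 per year
FHA mortgage insurance premium = $1,202.28 per year
Combined annual = $4,783.56 + $1,236.24 + $1,202.28 = $7,222.08
Base monthly escrow = $7,222.08 / 12 = $601.84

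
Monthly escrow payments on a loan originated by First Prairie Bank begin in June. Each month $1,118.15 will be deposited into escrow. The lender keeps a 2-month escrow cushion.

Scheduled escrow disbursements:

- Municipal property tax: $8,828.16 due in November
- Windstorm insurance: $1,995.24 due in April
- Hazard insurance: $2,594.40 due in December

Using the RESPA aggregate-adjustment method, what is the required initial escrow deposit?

Cushion = 2 × $1,118.15 = $2,236.30
Trial balance (start $0, +$1,118.15 each month, − disbursements):
  Jun: +$1,118.15 → $1,118.15
  Jul: +$1,118.15 → $2,236.30
  Aug: +$1,118.15 → $3,354.45
  Sep: +$1,118.15 → $4,472.60
  Oct: +$1,118.15 → $5,590.75
  Nov: +$1,118.15 − $8,828.16 → -$2,119.26
  Dec: +$1,118.15 − $2,594.40 → -$3,595.51
  Jan: +$1,118.15 → -$2,477.36
  Feb: +$1,118.15 → -$1,359.21
  Mar: +$1,118.15 → -$241.06
  Apr: +$1,118.15 − $1,995.24 → -$1,118.15
  May: +$1,118.15 → $0.00
Lowest trial balance = -$3,595.51 (Dec)
Initial deposit = cushion − low point = $2,236.30 − (-$3,595.51) = $5,831.81

$5,831.81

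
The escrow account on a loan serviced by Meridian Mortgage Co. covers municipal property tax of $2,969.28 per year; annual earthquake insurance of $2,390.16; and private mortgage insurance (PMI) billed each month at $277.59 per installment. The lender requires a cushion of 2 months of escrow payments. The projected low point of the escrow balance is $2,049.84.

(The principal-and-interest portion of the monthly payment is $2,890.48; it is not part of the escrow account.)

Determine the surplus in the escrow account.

$601.42

Municipal property tax — $2,969.28 annually
Earthquake insurance — $2,390.16 annually
Private mortgage insurance (PMI) — $277.59 × 12 = $3,331.08 annually
Yearly total = $8,690.52
Monthly escrow = $8,690.52 ÷ 12 = $724.21
Required reserve = 2 × $724.21 = $1,448.42
Excess over cushion: $2,049.84 − $1,448.42 = $601.42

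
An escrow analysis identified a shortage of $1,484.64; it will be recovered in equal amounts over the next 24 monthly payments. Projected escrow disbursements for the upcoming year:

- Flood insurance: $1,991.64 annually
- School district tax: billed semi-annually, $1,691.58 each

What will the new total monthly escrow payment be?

$509.76

Flood insurance: $1,991.64 per year
School district tax: $1,691.58 × 2 = $3,383.16 per year
Total per year = $1,991.64 + $3,383.16 = $5,374.80
Monthly = $5,374.80 / 12 = $447.90
Shortage per month = $1,484.64 ÷ 24 = $61.86
New monthly escrow = $447.90 + $61.86 = $509.76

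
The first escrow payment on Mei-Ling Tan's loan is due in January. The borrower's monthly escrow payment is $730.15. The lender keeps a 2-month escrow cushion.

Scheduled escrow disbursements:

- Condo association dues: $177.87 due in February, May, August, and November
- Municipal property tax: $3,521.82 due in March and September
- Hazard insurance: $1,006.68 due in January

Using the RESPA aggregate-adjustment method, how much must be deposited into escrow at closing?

$3,976.22

Cushion = 2 × $730.15 = $1,460.30
Trial balance (start $0, +$730.15 each month, − disbursements):
  Jan: +$730.15 − $1,006.68 → -$276.53
  Feb: +$730.15 − $177.87 → $275.75
  Mar: +$730.15 − $3,521.82 → -$2,515.92
  Apr: +$730.15 → -$1,785.77
  May: +$730.15 − $177.87 → -$1,233.49
  Jun: +$730.15 → -$503.34
  Jul: +$730.15 → $226.81
  Aug: +$730.15 − $177.87 → $779.09
  Sep: +$730.15 − $3,521.82 → -$2,012.58
  Oct: +$730.15 → -$1,282.43
  Nov: +$730.15 − $177.87 → -$730.15
  Dec: +$730.15 → $0.00
Lowest trial balance = -$2,515.92 (Mar)
Initial deposit = cushion − low point = $1,460.30 − (-$2,515.92) = $3,976.22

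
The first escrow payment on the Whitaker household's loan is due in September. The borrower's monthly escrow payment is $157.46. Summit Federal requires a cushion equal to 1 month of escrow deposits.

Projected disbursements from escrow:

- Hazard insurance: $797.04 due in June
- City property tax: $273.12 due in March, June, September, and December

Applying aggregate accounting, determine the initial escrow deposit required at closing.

Cushion = 1 × $157.46 = $157.46
Trial balance (start $0, +$157.46 each month, − disbursements):
  Sep: +$157.46 − $273.12 → -$115.66
  Oct: +$157.46 → $41.80
  Nov: +$157.46 → $199.26
  Dec: +$157.46 − $273.12 → $83.60
  Jan: +$157.46 → $241.06
  Feb: +$157.46 → $398.52
  Mar: +$157.46 − $273.12 → $282.86
  Apr: +$157.46 → $440.32
  May: +$157.46 → $597.78
  Jun: +$157.46 − $1,070.16 → -$314.92
  Jul: +$157.46 → -$157.46
  Aug: +$157.46 → $0.00
Lowest trial balance = -$314.92 (Jun)
Initial deposit = cushion − low point = $157.46 − (-$314.92) = $472.38

$472.38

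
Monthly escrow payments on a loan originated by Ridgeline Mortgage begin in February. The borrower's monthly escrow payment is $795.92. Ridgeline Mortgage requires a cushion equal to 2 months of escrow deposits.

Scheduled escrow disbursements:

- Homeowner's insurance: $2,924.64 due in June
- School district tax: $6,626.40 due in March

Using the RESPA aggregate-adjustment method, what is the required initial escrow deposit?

$7,163.28

Cushion = 2 × $795.92 = $1,591.84
Trial balance (start $0, +$795.92 each month, − disbursements):
  Feb: +$795.92 → $795.92
  Mar: +$795.92 − $6,626.40 → -$5,034.56
  Apr: +$795.92 → -$4,238.64
  May: +$795.92 → -$3,442.72
  Jun: +$795.92 − $2,924.64 → -$5,571.44
  Jul: +$795.92 → -$4,775.52
  Aug: +$795.92 → -$3,979.60
  Sep: +$795.92 → -$3,183.68
  Oct: +$795.92 → -$2,387.76
  Nov: +$795.92 → -$1,591.84
  Dec: +$795.92 → -$795.92
  Jan: +$795.92 → $0.00
Lowest trial balance = -$5,571.44 (Jun)
Initial deposit = cushion − low point = $1,591.84 − (-$5,571.44) = $7,163.28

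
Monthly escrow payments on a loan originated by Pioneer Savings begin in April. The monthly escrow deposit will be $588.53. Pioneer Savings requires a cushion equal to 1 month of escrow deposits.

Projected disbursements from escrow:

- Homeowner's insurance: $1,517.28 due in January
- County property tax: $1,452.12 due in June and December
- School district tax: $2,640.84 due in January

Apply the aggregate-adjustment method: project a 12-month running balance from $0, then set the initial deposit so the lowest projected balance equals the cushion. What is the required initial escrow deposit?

Cushion = 1 × $588.53 = $588.53
Trial balance (start $0, +$588.53 each month, − disbursements):
  Apr: +$588.53 → $588.53
  May: +$588.53 → $1,177.06
  Jun: +$588.53 − $1,452.12 → $313.47
  Jul: +$588.53 → $902.00
  Aug: +$588.53 → $1,490.53
  Sep: +$588.53 → $2,079.06
  Oct: +$588.53 → $2,667.59
  Nov: +$588.53 → $3,256.12
  Dec: +$588.53 − $1,452.12 → $2,392.53
  Jan: +$588.53 − $4,158.12 → -$1,177.06
  Feb: +$588.53 → -$588.53
  Mar: +$588.53 → $0.00
Lowest trial balance = -$1,177.06 (Jan)
Initial deposit = cushion − low point = $588.53 − (-$1,177.06) = $1,765.59

$1,765.59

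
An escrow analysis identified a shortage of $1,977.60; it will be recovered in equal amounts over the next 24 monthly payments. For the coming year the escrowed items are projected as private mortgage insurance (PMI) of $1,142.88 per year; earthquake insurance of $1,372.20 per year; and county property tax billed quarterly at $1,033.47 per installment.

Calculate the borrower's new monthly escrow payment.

Private mortgage insurance (PMI) — $1,142.88
Earthquake insurance — $1,372.20
County property tax — $1,033.47 × 4 = $4,133.88
Combined annual = $6,648.96
Monthly = $6,648.96 / 12 = $554.08
Shortage per month = $1,977.60 / 24 = $82.40
Adjusted monthly = $554.08 + $82.40 = $636.48

$636.48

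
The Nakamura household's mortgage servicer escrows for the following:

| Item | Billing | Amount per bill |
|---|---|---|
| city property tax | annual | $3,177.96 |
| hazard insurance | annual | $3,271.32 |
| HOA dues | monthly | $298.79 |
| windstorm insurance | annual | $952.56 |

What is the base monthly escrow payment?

$915.61

City property tax = $3,177.96
Hazard insurance = $3,271.32
HOA dues = $298.79 × 12 = $3,585.48
Windstorm insurance = $952.56
Annual escrow total = $10,987.32
Base monthly escrow = $10,987.32 / 12 = $915.61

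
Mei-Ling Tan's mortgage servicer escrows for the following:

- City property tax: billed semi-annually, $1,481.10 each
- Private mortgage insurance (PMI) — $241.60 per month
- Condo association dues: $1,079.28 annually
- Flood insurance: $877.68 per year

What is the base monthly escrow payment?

$651.53

City property tax — $1,481.10 × 2 = $2,962.20
Private mortgage insurance (PMI) — $241.60 × 12 = $2,899.20
Condo association dues — $1,079.28
Flood insurance — $877.68
Combined annual = $7,818.36
Monthly escrow = $7,818.36 / 12 = $651.53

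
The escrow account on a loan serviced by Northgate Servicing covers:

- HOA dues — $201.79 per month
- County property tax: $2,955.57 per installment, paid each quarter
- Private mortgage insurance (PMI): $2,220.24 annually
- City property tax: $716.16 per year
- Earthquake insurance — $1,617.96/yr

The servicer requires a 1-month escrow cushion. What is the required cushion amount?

$1,566.51

HOA dues — $201.79 × 12 = $2,421.48
County property tax — $2,955.57 × 4 = $11,822.28
Private mortgage insurance (PMI) — $2,220.24
City property tax — $716.16
Earthquake insurance — $1,617.96
Combined annual = $2,421.48 + $11,822.28 + $2,220.24 + $716.16 + $1,617.96 = $18,798.12
Monthly = $18,798.12 ÷ 12 = $1,566.51
Required cushion = 1 × $1,566.51 = $1,566.51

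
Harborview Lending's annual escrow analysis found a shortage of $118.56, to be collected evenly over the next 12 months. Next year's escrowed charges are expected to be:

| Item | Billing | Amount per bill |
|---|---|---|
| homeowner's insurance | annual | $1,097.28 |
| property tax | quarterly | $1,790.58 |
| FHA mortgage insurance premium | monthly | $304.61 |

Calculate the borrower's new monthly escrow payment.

$1,002.79

Homeowner's insurance — $1,097.28/yr
Property tax — $1,790.58 × 4 = $7,162.32/yr
FHA mortgage insurance premium — $304.61 × 12 = $3,655.32/yr
Yearly total = $1,097.28 + $7,162.32 + $3,655.32 = $11,914.92
Monthly escrow = $11,914.92 ÷ 12 = $992.91
Shortage spread = $118.56 / 12 = $9.88/mo
Adjusted monthly = $992.91 + $9.88 = $1,002.79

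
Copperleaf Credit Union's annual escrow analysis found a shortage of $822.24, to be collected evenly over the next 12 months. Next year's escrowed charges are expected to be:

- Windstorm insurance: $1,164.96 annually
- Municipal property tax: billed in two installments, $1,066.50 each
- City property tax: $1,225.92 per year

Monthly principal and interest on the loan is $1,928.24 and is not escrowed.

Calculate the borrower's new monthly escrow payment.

Windstorm insurance — $1,164.96/yr
Municipal property tax — $1,066.50 × 2 = $2,133.00/yr
City property tax — $1,225.92/yr
Total annual escrow = $1,164.96 + $2,133.00 + $1,225.92 = $4,523.88
Monthly = $4,523.88 / 12 = $376.99
Shortage spread = $822.24 / 12 = $68.52/mo
Adjusted monthly = $376.99 + $68.52 = $445.51

$445.51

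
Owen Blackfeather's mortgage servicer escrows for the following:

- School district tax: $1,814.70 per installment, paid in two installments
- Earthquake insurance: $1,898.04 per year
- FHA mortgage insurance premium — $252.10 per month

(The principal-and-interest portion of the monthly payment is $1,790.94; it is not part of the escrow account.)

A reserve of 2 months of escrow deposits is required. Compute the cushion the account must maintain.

$1,425.44

School district tax: $1,814.70 × 2 = $3,629.40 annually
Earthquake insurance: $1,898.04 annually
FHA mortgage insurance premium: $252.10 × 12 = $3,025.20 annually
Combined annual = $8,552.64
Monthly = $8,552.64 / 12 = $712.72
Cushion = 2 × $712.72 = $1,425.44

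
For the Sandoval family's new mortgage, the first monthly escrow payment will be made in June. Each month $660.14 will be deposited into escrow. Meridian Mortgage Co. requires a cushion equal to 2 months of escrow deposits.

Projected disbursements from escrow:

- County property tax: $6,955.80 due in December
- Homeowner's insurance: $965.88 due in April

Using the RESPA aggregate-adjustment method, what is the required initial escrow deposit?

$3,655.10

Cushion = 2 × $660.14 = $1,320.28
Trial balance (start $0, +$660.14 each month, − disbursements):
  Jun: +$660.14 → $660.14
  Jul: +$660.14 → $1,320.28
  Aug: +$660.14 → $1,980.42
  Sep: +$660.14 → $2,640.56
  Oct: +$660.14 → $3,300.70
  Nov: +$660.14 → $3,960.84
  Dec: +$660.14 − $6,955.80 → -$2,334.82
  Jan: +$660.14 → -$1,674.68
  Feb: +$660.14 → -$1,014.54
  Mar: +$660.14 → -$354.40
  Apr: +$660.14 − $965.88 → -$660.14
  May: +$660.14 → $0.00
Lowest trial balance = -$2,334.82 (Dec)
Initial deposit = cushion − low point = $1,320.28 − (-$2,334.82) = $3,655.10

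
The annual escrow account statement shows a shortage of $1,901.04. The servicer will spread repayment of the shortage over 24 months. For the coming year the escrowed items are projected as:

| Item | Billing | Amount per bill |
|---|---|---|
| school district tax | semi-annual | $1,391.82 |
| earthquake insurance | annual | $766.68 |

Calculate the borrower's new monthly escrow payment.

$375.07

School district tax: $1,391.82 × 2 = $2,783.64 annually
Earthquake insurance: $766.68 annually
Total per year = $2,783.64 + $766.68 = $3,550.32
Per month = $3,550.32 / 12 = $295.86
Monthly shortage recovery: $1,901.04 ÷ 24 = $79.21
Adjusted monthly = $295.86 + $79.21 = $375.07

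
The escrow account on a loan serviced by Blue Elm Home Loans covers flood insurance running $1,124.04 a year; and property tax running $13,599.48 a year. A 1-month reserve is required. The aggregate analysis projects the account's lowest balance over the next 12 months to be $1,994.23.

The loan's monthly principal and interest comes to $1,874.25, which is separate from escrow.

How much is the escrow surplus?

Flood insurance — $1,124.04 per year
Property tax — $13,599.48 per year
Total annual escrow = $1,124.04 + $13,599.48 = $14,723.52
Monthly = $14,723.52 / 12 = $1,226.96
Required cushion = 1 × $1,226.96 = $1,226.96
Surplus = $1,994.23 − $1,226.96 = $767.27

$767.27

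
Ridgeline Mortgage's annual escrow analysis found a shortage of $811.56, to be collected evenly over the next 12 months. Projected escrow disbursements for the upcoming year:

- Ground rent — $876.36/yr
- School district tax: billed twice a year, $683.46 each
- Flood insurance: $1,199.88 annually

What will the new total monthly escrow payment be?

Ground rent = $876.36
School district tax = $683.46 × 2 = $1,366.92
Flood insurance = $1,199.88
Yearly total = $3,443.16
Monthly escrow = $3,443.16 ÷ 12 = $286.93
Shortage per month = $811.56 / 12 = $67.63
New monthly escrow = $286.93 + $67.63 = $354.56

$354.56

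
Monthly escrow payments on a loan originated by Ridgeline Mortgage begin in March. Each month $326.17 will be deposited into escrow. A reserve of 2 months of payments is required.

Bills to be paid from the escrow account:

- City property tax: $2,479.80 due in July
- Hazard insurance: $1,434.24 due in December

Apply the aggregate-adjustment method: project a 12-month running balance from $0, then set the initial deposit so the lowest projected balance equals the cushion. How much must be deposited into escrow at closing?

Cushion = 2 × $326.17 = $652.34
Trial balance (start $0, +$326.17 each month, − disbursements):
  Mar: +$326.17 → $326.17
  Apr: +$326.17 → $652.34
  May: +$326.17 → $978.51
  Jun: +$326.17 → $1,304.68
  Jul: +$326.17 − $2,479.80 → -$848.95
  Aug: +$326.17 → -$522.78
  Sep: +$326.17 → -$196.61
  Oct: +$326.17 → $129.56
  Nov: +$326.17 → $455.73
  Dec: +$326.17 − $1,434.24 → -$652.34
  Jan: +$326.17 → -$326.17
  Feb: +$326.17 → $0.00
Lowest trial balance = -$848.95 (Jul)
Initial deposit = cushion − low point = $652.34 − (-$848.95) = $1,501.29

$1,501.29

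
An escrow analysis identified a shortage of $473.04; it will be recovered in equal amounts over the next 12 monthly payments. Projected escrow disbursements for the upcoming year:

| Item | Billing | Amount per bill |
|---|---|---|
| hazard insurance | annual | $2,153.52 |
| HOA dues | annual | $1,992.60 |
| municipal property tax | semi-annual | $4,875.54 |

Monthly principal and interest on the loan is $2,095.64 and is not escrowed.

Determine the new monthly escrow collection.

$1,197.52

Hazard insurance: $2,153.52 per year
HOA dues: $1,992.60 per year
Municipal property tax: $4,875.54 × 2 = $9,751.08 per year
Total per year = $13,897.20
Monthly escrow = $13,897.20 ÷ 12 = $1,158.10
Monthly shortage recovery: $473.04 ÷ 12 = $39.42
Adjusted monthly = $1,158.10 + $39.42 = $1,197.52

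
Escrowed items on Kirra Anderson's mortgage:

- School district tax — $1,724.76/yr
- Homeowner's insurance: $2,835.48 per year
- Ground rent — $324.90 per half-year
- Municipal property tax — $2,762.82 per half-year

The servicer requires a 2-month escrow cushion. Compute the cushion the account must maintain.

$1,789.28

School district tax: $1,724.76 per year
Homeowner's insurance: $2,835.48 per year
Ground rent: $324.90 × 2 = $649.80 per year
Municipal property tax: $2,762.82 × 2 = $5,525.64 per year
Annual escrow total = $10,735.68
Monthly = $10,735.68 ÷ 12 = $894.64
Required cushion = 2 × $894.64 = $1,789.28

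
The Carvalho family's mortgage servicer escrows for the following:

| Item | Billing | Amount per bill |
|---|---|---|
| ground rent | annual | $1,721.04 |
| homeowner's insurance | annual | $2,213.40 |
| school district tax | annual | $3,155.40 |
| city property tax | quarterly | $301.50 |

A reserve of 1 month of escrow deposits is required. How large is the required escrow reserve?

Ground rent: $1,721.04/yr
Homeowner's insurance: $2,213.40/yr
School district tax: $3,155.40/yr
City property tax: $301.50 × 4 = $1,206.00/yr
Combined annual = $1,721.04 + $2,213.40 + $3,155.40 + $1,206.00 = $8,295.84
Monthly = $8,295.84 / 12 = $691.32
Reserve = 1 × $691.32 = $691.32

$691.32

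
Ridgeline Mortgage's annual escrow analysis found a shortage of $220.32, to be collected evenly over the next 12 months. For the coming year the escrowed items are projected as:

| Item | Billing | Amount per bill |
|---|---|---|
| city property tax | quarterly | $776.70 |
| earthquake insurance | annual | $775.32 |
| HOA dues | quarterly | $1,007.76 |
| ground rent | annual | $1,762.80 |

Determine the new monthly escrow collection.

City property tax = $776.70 × 4 = $3,106.80 per year
Earthquake insurance = $775.32 per year
HOA dues = $1,007.76 × 4 = $4,031.04 per year
Ground rent = $1,762.80 per year
Total annual escrow = $3,106.80 + $775.32 + $4,031.04 + $1,762.80 = $9,675.96
Base monthly escrow = $9,675.96 / 12 = $806.33
Shortage spread = $220.32 / 12 = $18.36/mo
Adjusted monthly = $806.33 + $18.36 = $824.69

$824.69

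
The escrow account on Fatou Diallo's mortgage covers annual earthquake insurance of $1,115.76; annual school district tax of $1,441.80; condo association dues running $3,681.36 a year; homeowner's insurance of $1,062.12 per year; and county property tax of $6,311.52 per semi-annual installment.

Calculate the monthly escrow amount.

Earthquake insurance: $1,115.76
School district tax: $1,441.80
Condo association dues: $3,681.36
Homeowner's insurance: $1,062.12
County property tax: $6,311.52 × 2 = $12,623.04
Combined annual = $19,924.08
Monthly escrow = $19,924.08 ÷ 12 = $1,660.34

$1,660.34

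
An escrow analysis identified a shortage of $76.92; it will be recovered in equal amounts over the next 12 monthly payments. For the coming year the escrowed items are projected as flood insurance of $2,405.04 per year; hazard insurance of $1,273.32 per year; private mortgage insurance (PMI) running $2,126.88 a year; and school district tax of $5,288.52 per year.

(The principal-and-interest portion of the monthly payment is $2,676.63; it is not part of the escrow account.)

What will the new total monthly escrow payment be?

Flood insurance = $2,405.04 per year
Hazard insurance = $1,273.32 per year
Private mortgage insurance (PMI) = $2,126.88 per year
School district tax = $5,288.52 per year
Combined annual = $11,093.76
Per month = $11,093.76 ÷ 12 = $924.48
Shortage spread = $76.92 / 12 = $6.41/mo
Adjusted monthly = $924.48 + $6.41 = $930.89

$930.89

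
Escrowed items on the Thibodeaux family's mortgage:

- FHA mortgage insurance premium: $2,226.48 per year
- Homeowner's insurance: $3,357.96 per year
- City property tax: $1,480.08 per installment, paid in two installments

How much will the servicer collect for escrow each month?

FHA mortgage insurance premium: $2,226.48 annually
Homeowner's insurance: $3,357.96 annually
City property tax: $1,480.08 × 2 = $2,960.16 annually
Total annual escrow = $2,226.48 + $3,357.96 + $2,960.16 = $8,544.60
Monthly = $8,544.60 / 12 = $712.05

$712.05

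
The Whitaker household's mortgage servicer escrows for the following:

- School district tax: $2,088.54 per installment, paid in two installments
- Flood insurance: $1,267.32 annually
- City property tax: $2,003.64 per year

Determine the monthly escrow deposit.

School district tax: $2,088.54 × 2 = $4,177.08
Flood insurance: $1,267.32
City property tax: $2,003.64
Total per year = $7,448.04
Per month = $7,448.04 / 12 = $620.67

$620.67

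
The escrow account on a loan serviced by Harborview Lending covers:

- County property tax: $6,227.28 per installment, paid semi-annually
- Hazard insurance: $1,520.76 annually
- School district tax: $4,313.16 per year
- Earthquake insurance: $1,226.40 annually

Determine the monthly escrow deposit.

County property tax — $6,227.28 × 2 = $12,454.56 per year
Hazard insurance — $1,520.76 per year
School district tax — $4,313.16 per year
Earthquake insurance — $1,226.40 per year
Annual escrow total = $12,454.56 + $1,520.76 + $4,313.16 + $1,226.40 = $19,514.88
Monthly escrow = $19,514.88 ÷ 12 = $1,626.24

$1,626.24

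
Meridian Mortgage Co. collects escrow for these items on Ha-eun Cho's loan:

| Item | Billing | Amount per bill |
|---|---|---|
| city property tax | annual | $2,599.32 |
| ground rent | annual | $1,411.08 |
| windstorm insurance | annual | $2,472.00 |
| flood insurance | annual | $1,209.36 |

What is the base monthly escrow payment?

City property tax = $2,599.32 annually
Ground rent = $1,411.08 annually
Windstorm insurance = $2,472.00 annually
Flood insurance = $1,209.36 annually
Yearly total = $2,599.32 + $1,411.08 + $2,472.00 + $1,209.36 = $7,691.76
Monthly = $7,691.76 / 12 = $640.98

$640.98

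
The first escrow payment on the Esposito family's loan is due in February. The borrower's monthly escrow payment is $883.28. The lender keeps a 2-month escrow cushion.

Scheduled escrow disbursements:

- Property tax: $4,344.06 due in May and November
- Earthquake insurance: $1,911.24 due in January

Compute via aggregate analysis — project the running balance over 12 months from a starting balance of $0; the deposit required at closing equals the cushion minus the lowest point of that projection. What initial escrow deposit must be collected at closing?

$2,577.50

Cushion = 2 × $883.28 = $1,766.56
Trial balance (start $0, +$883.28 each month, − disbursements):
  Feb: +$883.28 → $883.28
  Mar: +$883.28 → $1,766.56
  Apr: +$883.28 → $2,649.84
  May: +$883.28 − $4,344.06 → -$810.94
  Jun: +$883.28 → $72.34
  Jul: +$883.28 → $955.62
  Aug: +$883.28 → $1,838.90
  Sep: +$883.28 → $2,722.18
  Oct: +$883.28 → $3,605.46
  Nov: +$883.28 − $4,344.06 → $144.68
  Dec: +$883.28 → $1,027.96
  Jan: +$883.28 − $1,911.24 → $0.00
Lowest trial balance = -$810.94 (May)
Initial deposit = cushion − low point = $1,766.56 − (-$810.94) = $2,577.50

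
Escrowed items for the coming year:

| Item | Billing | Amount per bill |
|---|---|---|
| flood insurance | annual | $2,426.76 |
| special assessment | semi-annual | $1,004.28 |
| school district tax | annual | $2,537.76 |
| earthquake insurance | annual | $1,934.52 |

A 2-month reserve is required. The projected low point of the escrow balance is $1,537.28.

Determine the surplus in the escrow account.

$52.68

Flood insurance = $2,426.76
Special assessment = $1,004.28 × 2 = $2,008.56
School district tax = $2,537.76
Earthquake insurance = $1,934.52
Total per year = $2,426.76 + $2,008.56 + $2,537.76 + $1,934.52 = $8,907.60
Per month = $8,907.60 / 12 = $742.30
Required cushion = 2 × $742.30 = $1,484.60
Surplus = $1,537.28 − $1,484.60 = $52.68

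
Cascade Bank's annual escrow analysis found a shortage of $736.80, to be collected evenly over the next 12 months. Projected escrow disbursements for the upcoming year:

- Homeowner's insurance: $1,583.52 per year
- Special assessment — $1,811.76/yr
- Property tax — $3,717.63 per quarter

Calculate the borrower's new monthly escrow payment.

Homeowner's insurance — $1,583.52 per year
Special assessment — $1,811.76 per year
Property tax — $3,717.63 × 4 = $14,870.52 per year
Annual escrow total = $1,583.52 + $1,811.76 + $14,870.52 = $18,265.80
Monthly = $18,265.80 / 12 = $1,522.15
Shortage spread = $736.80 / 12 = $61.40/mo
New monthly escrow = $1,522.15 + $61.40 = $1,583.55

$1,583.55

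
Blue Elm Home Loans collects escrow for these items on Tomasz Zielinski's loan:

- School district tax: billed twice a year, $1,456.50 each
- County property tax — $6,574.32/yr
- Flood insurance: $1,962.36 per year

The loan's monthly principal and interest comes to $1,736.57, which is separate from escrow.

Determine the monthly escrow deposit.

School district tax = $1,456.50 × 2 = $2,913.00/yr
County property tax = $6,574.32/yr
Flood insurance = $1,962.36/yr
Total annual escrow = $11,449.68
Monthly escrow = $11,449.68 ÷ 12 = $954.14

$954.14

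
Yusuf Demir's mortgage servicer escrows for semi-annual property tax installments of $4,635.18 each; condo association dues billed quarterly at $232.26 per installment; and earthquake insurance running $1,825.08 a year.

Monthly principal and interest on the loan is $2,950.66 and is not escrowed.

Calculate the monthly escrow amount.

Property tax = $4,635.18 × 2 = $9,270.36
Condo association dues = $232.26 × 4 = $929.04
Earthquake insurance = $1,825.08
Annual escrow total = $12,024.48
Monthly escrow = $12,024.48 / 12 = $1,002.04

$1,002.04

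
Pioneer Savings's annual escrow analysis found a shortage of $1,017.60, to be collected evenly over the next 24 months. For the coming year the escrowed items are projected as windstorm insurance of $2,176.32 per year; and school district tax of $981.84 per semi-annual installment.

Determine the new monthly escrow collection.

Windstorm insurance — $2,176.32 per year
School district tax — $981.84 × 2 = $1,963.68 per year
Combined annual = $2,176.32 + $1,963.68 = $4,140.00
Per month = $4,140.00 ÷ 12 = $345.00
Shortage per month = $1,017.60 / 24 = $42.40
New monthly escrow = $345.00 + $42.40 = $387.40

$387.40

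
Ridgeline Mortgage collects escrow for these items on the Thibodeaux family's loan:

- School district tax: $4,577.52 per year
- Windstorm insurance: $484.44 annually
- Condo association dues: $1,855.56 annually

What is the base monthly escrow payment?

School district tax — $4,577.52 annually
Windstorm insurance — $484.44 annually
Condo association dues — $1,855.56 annually
Annual escrow total = $6,917.52
Monthly escrow = $6,917.52 ÷ 12 = $576.46

$576.46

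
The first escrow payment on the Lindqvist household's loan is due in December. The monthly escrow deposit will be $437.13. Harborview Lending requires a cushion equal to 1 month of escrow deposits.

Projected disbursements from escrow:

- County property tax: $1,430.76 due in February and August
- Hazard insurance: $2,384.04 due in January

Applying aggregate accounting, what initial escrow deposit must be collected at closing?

$2,940.54

Cushion = 1 × $437.13 = $437.13
Trial balance (start $0, +$437.13 each month, − disbursements):
  Dec: +$437.13 → $437.13
  Jan: +$437.13 − $2,384.04 → -$1,509.78
  Feb: +$437.13 − $1,430.76 → -$2,503.41
  Mar: +$437.13 → -$2,066.28
  Apr: +$437.13 → -$1,629.15
  May: +$437.13 → -$1,192.02
  Jun: +$437.13 → -$754.89
  Jul: +$437.13 → -$317.76
  Aug: +$437.13 − $1,430.76 → -$1,311.39
  Sep: +$437.13 → -$874.26
  Oct: +$437.13 → -$437.13
  Nov: +$437.13 → $0.00
Lowest trial balance = -$2,503.41 (Feb)
Initial deposit = cushion − low point = $437.13 − (-$2,503.41) = $2,940.54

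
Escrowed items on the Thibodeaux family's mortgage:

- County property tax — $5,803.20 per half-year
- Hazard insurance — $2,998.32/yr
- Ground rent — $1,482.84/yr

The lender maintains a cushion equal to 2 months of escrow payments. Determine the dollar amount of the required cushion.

County property tax: $5,803.20 × 2 = $11,606.40 per year
Hazard insurance: $2,998.32 per year
Ground rent: $1,482.84 per year
Total annual escrow = $11,606.40 + $2,998.32 + $1,482.84 = $16,087.56
Base monthly escrow = $16,087.56 ÷ 12 = $1,340.63
Cushion = 2 × $1,340.63 = $2,681.26

$2,681.26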